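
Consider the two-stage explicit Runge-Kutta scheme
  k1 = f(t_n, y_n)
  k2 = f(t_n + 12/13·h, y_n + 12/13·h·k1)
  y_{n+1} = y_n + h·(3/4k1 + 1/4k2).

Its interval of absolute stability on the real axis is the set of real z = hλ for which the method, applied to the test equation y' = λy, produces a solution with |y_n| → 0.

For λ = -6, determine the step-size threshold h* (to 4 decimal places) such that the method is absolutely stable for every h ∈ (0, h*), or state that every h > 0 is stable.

On y'=λy, z=hλ:
  k1=λy_n ⇒ h·k1=z·y_n;  k2=λ(1+12/13z)y_n ⇒ h·k2=z(1+12/13z)y_n
  y_{n+1}/y_n = 1 + 3/4z + 1/4z(1+12/13z) = 1 + z + 3/13z²
  R(z) = 1 + z + 3/13z².

Find x<0 with |R(x)|<1.
x=-0.38: |R|=0.6533
R=1: x+3/13x²=0 ⇒ x=−13/3=-4.3333; min R=1−1/(4·3/13)=-0.0833>−1
Confirm numerically:
  x=-3.770: |R|=0.50990 <1
  x=-2.900: |R|=0.04077 <1
  x=-1.795: |R|=0.05146 <1
  x=-4.617: |R|=1.30224 >1
  x=-4.416: |R|=1.08424 >1
So |R|<1 on (-4.3333, 0).

(-4.3333,0); λ=-6 ⇒ h* = (13/3)/6 = 0.7222.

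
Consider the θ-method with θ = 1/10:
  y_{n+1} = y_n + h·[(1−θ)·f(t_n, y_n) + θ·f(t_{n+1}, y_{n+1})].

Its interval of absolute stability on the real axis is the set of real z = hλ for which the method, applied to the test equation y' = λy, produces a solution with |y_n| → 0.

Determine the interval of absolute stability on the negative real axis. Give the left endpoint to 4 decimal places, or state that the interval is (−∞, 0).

(-2.5000, 0).

With y'=λy (z=hλ):
  y_{n+1} = y_n + z·[9/10·y_n + 1/10·y_{n+1}] ⇒ (1 − 1/10z)y_{n+1} = (1 + 9/10z)y_n
  so R(z) = (1 + 9/10z)/(1 − 1/10z).

Find x<0 with |R(x)|<1.
x=-0.57: |R|=0.4607
R=−1: 1+9/10x = −1+1/10x ⇒ -4/5x=2 ⇒ x=2/(-4/5)=-2.5000
Confirm numerically:
  x=-1.392: |R|=0.22191 <1
  x=-1.351: |R|=0.19020 <1
  x=-1.337: |R|=0.17932 <1
  x=-3.076: |R|=1.35240 >1
  x=-3.002: |R|=1.30888 >1
  x=-2.982: |R|=1.29703 >1
Stable set (-2.5000, 0).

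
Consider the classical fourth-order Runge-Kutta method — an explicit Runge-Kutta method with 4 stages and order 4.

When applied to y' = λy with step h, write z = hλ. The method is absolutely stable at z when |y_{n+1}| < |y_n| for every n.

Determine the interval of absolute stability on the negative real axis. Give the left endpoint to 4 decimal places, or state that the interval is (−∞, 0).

With y'=λy (z=hλ):
  order 4, 4-stage ⇒ R(z)=1+z+z^2/2+z^3/6+z^4/24
  (e.g. R(-0.5)=0.60677, |R|=0.60677)

Need |R(x)|<1, x<0.
x=-0.5: |R|=0.6068
|R(-3.18)|=1.7775 |R(-1.18)|=0.3231 |R(-0.62)|=0.5386
Bisect:
  x_lo=-3.6207 |R|=3.1839  x_hi=-0.3370 |R|=0.7139
  mid=-1.97888 |R|=0.32651 →hi
  mid=-2.79979 |R|=1.02208 →lo
  mid=-2.38933 |R|=0.54969 →hi
  mid=-2.59456 |R|=0.74851 →hi
  mid=-2.69717 |R|=0.87507 →hi
  mid=-2.74848 |R|=0.94590 →hi
  mid=-2.77414 |R|=0.98331 →hi
  ...
  [-2.78536,-2.78516] ⇒ x*=-2.7853
Stable set (-2.7853, 0).

z∈(-2.7853,0).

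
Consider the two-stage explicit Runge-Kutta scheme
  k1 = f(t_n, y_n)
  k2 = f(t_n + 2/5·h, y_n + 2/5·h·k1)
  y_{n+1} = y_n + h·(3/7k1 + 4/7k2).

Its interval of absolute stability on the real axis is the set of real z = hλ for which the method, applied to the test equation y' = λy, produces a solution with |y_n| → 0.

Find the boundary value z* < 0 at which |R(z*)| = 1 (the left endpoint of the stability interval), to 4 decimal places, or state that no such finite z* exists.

left endpoint -4.3750.

On y'=λy, z=hλ:
  k1=λy_n ⇒ h·k1=z·y_n;  k2=λ(1+2/5z)y_n ⇒ h·k2=z(1+2/5z)y_n
  y_{n+1}/y_n = 1 + 3/7z + 4/7z(1+2/5z) = 1 + z + 8/35z²
  Hence R(z) = 1 + z + 8/35z².

Find x<0 with |R(x)|<1.
x=-1.74: |R|=0.0480
R=1: x+8/35x²=0 ⇒ x=−35/8=-4.3750; min R=1−1/(4·8/35)=-0.0938>−1
Confirm numerically:
  x=-3.515: |R|=0.30905 <1
  x=-2.652: |R|=0.04443 <1
  x=-2.107: |R|=0.09227 <1
  x=-1.827: |R|=0.06404 <1
  x=-4.774: |R|=1.43539 >1
  x=-4.470: |R|=1.09706 >1
So |R|<1 on (-4.3750, 0).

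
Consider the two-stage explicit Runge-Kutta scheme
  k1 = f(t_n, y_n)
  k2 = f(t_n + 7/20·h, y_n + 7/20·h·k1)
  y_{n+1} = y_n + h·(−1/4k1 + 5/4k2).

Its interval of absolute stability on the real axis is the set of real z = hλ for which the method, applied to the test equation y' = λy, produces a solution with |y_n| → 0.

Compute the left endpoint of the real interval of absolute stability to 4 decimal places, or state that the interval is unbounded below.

With y'=λy (z=hλ):
  k1=λy_n ⇒ h·k1=z·y_n;  k2=λ(1+7/20z)y_n ⇒ h·k2=z(1+7/20z)y_n
  y_{n+1}/y_n = 1 − 1/4z + 5/4z(1+7/20z) = 1 + z + 7/16z²
  Hence R(z) = 1 + z + 7/16z².

Need |R(x)|<1, x<0.
x=-0.47: |R|=0.6266
R=1: x+7/16x²=0 ⇒ x=−16/7=-2.2857; min R=1−1/(4·7/16)=0.4286>−1
Confirm numerically:
  x=-1.937: |R|=0.70449 <1
  x=-1.233: |R|=0.43213 <1
  x=-1.047: |R|=0.43259 <1
  x=-2.730: |R|=1.53064 >1
  x=-2.574: |R|=1.32465 >1
  x=-2.408: |R|=1.12883 >1
So |R|<1 on (-2.2857, 0).

left endpoint -2.2857.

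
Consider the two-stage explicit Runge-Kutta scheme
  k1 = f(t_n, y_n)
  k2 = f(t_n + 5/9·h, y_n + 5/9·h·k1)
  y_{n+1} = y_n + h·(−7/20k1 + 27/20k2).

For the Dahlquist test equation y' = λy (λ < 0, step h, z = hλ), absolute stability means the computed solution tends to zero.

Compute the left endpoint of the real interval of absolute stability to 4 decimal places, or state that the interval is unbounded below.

left endpoint -1.3333.

Set f=λy, z=hλ:
  k1=λy_n ⇒ h·k1=z·y_n;  k2=λ(1+5/9z)y_n ⇒ h·k2=z(1+5/9z)y_n
  y_{n+1}/y_n = 1 − 7/20z + 27/20z(1+5/9z) = 1 + z + 3/4z²
  ⇒ R(z) = 1 + z + 3/4z².

Find x<0 with |R(x)|<1.
x=-0.84: |R|=0.6892
R=1: x+3/4x²=0 ⇒ x=−4/3=-1.3333; min R=1−1/(4·3/4)=0.6667>−1
Confirm numerically:
  x=-1.188: |R|=0.87051 <1
  x=-0.790: |R|=0.67807 <1
  x=-0.542: |R|=0.67832 <1
  x=-1.887: |R|=1.78358 >1
  x=-1.872: |R|=1.75629 >1
  x=-1.358: |R|=1.02512 >1
Stable set (-1.3333, 0).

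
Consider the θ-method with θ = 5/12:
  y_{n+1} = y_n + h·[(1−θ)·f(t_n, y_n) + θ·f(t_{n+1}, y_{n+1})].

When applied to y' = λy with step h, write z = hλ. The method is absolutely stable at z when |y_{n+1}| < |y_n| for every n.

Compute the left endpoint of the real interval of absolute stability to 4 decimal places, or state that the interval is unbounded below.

Test eqn y'=λy, z=hλ:
  y_{n+1} = y_n + z·[7/12·y_n + 5/12·y_{n+1}] ⇒ (1 − 5/12z)y_{n+1} = (1 + 7/12z)y_n
  ⇒ R(z) = (1 + 7/12z)/(1 − 5/12z).

Boundary: |R(x)|=1, x<0.
x=-0.73: |R|=0.4403
R=−1: 1+7/12x = −1+5/12x ⇒ -1/6x=2 ⇒ x=2/(-1/6)=-12.0000
Confirm numerically:
  x=-11.602: |R|=0.98863 <1
  x=-9.757: |R|=0.92620 <1
  x=-8.146: |R|=0.85382 <1
  x=-8.120: |R|=0.85247 <1
  x=-12.161: |R|=1.00442 >1
  x=-12.139: |R|=1.00382 >1
Stable set (-12.0000, 0).

z* = -12.0000.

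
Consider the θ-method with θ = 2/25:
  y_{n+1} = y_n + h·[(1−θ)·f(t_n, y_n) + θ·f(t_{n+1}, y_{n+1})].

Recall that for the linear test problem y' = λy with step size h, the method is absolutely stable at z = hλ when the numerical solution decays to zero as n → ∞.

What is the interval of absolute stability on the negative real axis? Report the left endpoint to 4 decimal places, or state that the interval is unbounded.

z∈(-2.3810,0).

On y'=λy, z=hλ:
  y_{n+1} = y_n + z·[23/25·y_n + 2/25·y_{n+1}] ⇒ (1 − 2/25z)y_{n+1} = (1 + 23/25z)y_n
  ⇒ R(z) = (1 + 23/25z)/(1 − 2/25z).

Need |R(x)|<1, x<0.
x=-0.41: |R|=0.6030
R=−1: 1+23/25x = −1+2/25x ⇒ -21/25x=2 ⇒ x=2/(-21/25)=-2.3810
Confirm numerically:
  x=-2.321: |R|=0.95753 <1
  x=-2.006: |R|=0.72860 <1
  x=-1.584: |R|=0.40585 <1
  x=-1.029: |R|=0.04926 <1
  x=-2.524: |R|=1.09997 >1
  x=-2.503: |R|=1.08542 >1
Stable set (-2.3810, 0).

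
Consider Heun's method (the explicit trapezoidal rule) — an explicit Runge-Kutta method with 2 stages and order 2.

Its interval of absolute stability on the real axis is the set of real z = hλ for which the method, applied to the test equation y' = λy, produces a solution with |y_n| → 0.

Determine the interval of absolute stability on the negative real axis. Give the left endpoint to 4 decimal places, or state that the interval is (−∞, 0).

With y'=λy (z=hλ):
  order 2, 2-stage ⇒ R(z)=1+z+z^2/2
  (e.g. R(-0.81)=0.51805, |R|=0.51805)

Need |R(x)|<1, x<0.
x=-0.81: |R|=0.5181
|R(-2.07)|=1.0724 |R(-0.82)|=0.5162 |R(-0.64)|=0.5648
Bisect:
  x_lo=-2.7314 |R|=1.9989  x_hi=-0.0902 |R|=0.9139
  mid=-1.41081 |R|=0.58438 →hi
  mid=-2.07112 |R|=1.07365 →lo
  mid=-1.74097 |R|=0.77452 →hi
  mid=-1.90605 |R|=0.91046 →hi
  mid=-1.98859 |R|=0.98865 →hi
  mid=-2.02986 |R|=1.03030 →lo
  mid=-2.00922 |R|=1.00926 →lo
  mid=-1.99890 |R|=0.99890 →hi
  ...
  [-2.00003,-1.99987] ⇒ x*=-2.0000
Stable set (-2.0000, 0).

(-2.0000, 0).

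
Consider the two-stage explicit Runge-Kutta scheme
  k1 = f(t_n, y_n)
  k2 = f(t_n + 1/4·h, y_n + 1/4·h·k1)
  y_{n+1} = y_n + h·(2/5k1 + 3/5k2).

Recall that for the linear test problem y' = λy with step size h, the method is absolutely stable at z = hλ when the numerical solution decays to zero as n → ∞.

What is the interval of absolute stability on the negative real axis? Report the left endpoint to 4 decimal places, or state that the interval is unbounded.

On y'=λy, z=hλ:
  k1=λy_n ⇒ h·k1=z·y_n;  k2=λ(1+1/4z)y_n ⇒ h·k2=z(1+1/4z)y_n
  y_{n+1}/y_n = 1 + 2/5z + 3/5z(1+1/4z) = 1 + z + 3/20z²
  ⇒ R(z) = 1 + z + 3/20z².

Solve |R(x)|<1 on ℝ⁻.
x=-1.64: |R|=0.2366
R=1: x+3/20x²=0 ⇒ x=−20/3=-6.6667; min R=1−1/(4·3/20)=-0.6667>−1
Confirm numerically:
  x=-6.000: |R|=0.40000 <1
  x=-5.345: |R|=0.05965 <1
  x=-4.025: |R|=0.59491 <1
  x=-3.147: |R|=0.66146 <1
  x=-7.195: |R|=1.57020 >1
  x=-6.888: |R|=1.22868 >1
  x=-6.692: |R|=1.02543 >1
Stable set (-6.6667, 0).

(-6.6667, 0).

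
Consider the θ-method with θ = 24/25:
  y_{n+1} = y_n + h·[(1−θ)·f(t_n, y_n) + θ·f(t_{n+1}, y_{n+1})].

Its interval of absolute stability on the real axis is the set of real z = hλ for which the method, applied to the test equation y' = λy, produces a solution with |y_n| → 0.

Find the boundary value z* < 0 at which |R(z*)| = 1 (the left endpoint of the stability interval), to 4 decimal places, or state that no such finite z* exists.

Set f=λy, z=hλ:
  y_{n+1} = y_n + z·[1/25·y_n + 24/25·y_{n+1}] ⇒ (1 − 24/25z)y_{n+1} = (1 + 1/25z)y_n
  ⇒ R(z) = (1 + 1/25z)/(1 − 24/25z).

Find x<0 with |R(x)|<1.
x=-1.72: |R|=0.3512
x=-2: |R|=0.3151
x=-10: |R|=0.0566
x=-100: |R|=0.0309
θ=24/25≥1/2 ⇒ |1+1/25x|<|1−24/25x| ∀x<0 ⇒ interval (−∞,0).

(−∞, 0) — no finite endpoint.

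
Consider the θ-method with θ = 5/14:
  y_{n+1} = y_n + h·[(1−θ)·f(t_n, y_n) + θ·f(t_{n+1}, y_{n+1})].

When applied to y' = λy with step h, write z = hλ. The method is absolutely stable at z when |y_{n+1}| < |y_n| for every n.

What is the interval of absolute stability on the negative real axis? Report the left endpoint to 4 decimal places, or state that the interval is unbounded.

z∈(-7.0000,0).

Set f=λy, z=hλ:
  y_{n+1} = y_n + z·[9/14·y_n + 5/14·y_{n+1}] ⇒ (1 − 5/14z)y_{n+1} = (1 + 9/14z)y_n
  so R(z) = (1 + 9/14z)/(1 − 5/14z).

Need |R(x)|<1, x<0.
x=-0.75: |R|=0.4085
R=−1: 1+9/14x = −1+5/14x ⇒ -2/7x=2 ⇒ x=2/(-2/7)=-7.0000
Confirm numerically:
  x=-5.531: |R|=0.85894 <1
  x=-3.235: |R|=0.50091 <1
  x=-3.193: |R|=0.49181 <1
  x=-7.213: |R|=1.01702 >1
  x=-7.208: |R|=1.01663 >1
  x=-7.054: |R|=1.00438 >1
Interval (-7.0000, 0).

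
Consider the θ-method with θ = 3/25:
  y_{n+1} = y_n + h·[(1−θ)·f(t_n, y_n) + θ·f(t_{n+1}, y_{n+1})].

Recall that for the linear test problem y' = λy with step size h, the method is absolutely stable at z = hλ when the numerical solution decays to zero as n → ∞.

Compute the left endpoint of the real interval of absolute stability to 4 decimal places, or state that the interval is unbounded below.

On y'=λy, z=hλ:
  y_{n+1} = y_n + z·[22/25·y_n + 3/25·y_{n+1}] ⇒ (1 − 3/25z)y_{n+1} = (1 + 22/25z)y_n
  R(z) = (1 + 22/25z)/(1 − 3/25z).

Find x<0 with |R(x)|<1.
x=-1.08: |R|=0.0439
R=−1: 1+22/25x = −1+3/25x ⇒ -19/25x=2 ⇒ x=2/(-19/25)=-2.6316
Confirm numerically:
  x=-2.597: |R|=0.97996 <1
  x=-1.675: |R|=0.39467 <1
  x=-1.348: |R|=0.16031 <1
  x=-3.005: |R|=1.20858 >1
  x=-3.000: |R|=1.20588 >1
  x=-2.786: |R|=1.08795 >1
Stable set (-2.6316, 0).

z* = -2.6316.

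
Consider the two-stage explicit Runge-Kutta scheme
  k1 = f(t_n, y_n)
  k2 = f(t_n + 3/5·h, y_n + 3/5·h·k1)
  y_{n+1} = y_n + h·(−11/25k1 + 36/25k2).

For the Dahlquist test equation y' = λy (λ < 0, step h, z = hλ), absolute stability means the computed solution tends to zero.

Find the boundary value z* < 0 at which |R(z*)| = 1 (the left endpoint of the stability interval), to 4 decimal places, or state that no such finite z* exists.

On y'=λy, z=hλ:
  k1=λy_n ⇒ h·k1=z·y_n;  k2=λ(1+3/5z)y_n ⇒ h·k2=z(1+3/5z)y_n
  y_{n+1}/y_n = 1 − 11/25z + 36/25z(1+3/5z) = 1 + z + 108/125z²
  ⇒ R(z) = 1 + z + 108/125z².

Solve |R(x)|<1 on ℝ⁻.
x=-1.2: |R|=1.0442
R=1: x+108/125x²=0 ⇒ x=−125/108=-1.1574; min R=1−1/(4·108/125)=0.7106>−1
Confirm numerically:
  x=-1.045: |R|=0.89851 <1
  x=-0.690: |R|=0.72135 <1
  x=-0.463: |R|=0.72221 <1
  x=-1.660: |R|=1.72084 >1
  x=-1.542: |R|=1.51239 >1
  x=-1.508: |R|=1.45679 >1
Interval (-1.1574, 0).

z* = -1.1574.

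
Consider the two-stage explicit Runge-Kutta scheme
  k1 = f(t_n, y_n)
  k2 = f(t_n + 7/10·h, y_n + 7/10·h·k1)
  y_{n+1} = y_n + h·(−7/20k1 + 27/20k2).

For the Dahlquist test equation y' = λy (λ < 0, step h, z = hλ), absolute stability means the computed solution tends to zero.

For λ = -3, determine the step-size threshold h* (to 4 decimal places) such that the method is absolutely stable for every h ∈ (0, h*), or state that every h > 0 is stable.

On y'=λy, z=hλ:
  k1=λy_n ⇒ h·k1=z·y_n;  k2=λ(1+7/10z)y_n ⇒ h·k2=z(1+7/10z)y_n
  y_{n+1}/y_n = 1 − 7/20z + 27/20z(1+7/10z) = 1 + z + 189/200z²
  so R(z) = 1 + z + 189/200z².

Need |R(x)|<1, x<0.
x=-0.85: |R|=0.8328
R=1: x+189/200x²=0 ⇒ x=−200/189=-1.0582; min R=1−1/(4·189/200)=0.7354>−1
Confirm numerically:
  x=-1.004: |R|=0.94858 <1
  x=-0.979: |R|=0.92673 <1
  x=-0.676: |R|=0.75584 <1
  x=-0.633: |R|=0.74565 <1
  x=-1.569: |R|=1.75736 >1
  x=-1.197: |R|=1.15700 >1
So |R|<1 on (-1.0582, 0).

(-1.0582,0); λ=-3 ⇒ h* = (200/189)/3 = 0.3527.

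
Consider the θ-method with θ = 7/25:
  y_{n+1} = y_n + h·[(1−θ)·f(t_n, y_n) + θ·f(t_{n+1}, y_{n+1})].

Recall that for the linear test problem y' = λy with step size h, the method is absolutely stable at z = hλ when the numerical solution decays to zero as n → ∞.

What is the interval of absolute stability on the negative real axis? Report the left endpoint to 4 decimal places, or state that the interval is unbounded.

With y'=λy (z=hλ):
  y_{n+1} = y_n + z·[18/25·y_n + 7/25·y_{n+1}] ⇒ (1 − 7/25z)y_{n+1} = (1 + 18/25z)y_n
  Hence R(z) = (1 + 18/25z)/(1 − 7/25z).

Solve |R(x)|<1 on ℝ⁻.
x=-1.15: |R|=0.1301
R=−1: 1+18/25x = −1+7/25x ⇒ -11/25x=2 ⇒ x=2/(-11/25)=-4.5455
Confirm numerically:
  x=-3.377: |R|=0.73575 <1
  x=-2.652: |R|=0.52190 <1
  x=-2.007: |R|=0.28492 <1
  x=-5.087: |R|=1.09829 >1
  x=-5.058: |R|=1.09334 >1
  x=-5.005: |R|=1.08420 >1
So |R|<1 on (-4.5455, 0).

(-4.5455, 0).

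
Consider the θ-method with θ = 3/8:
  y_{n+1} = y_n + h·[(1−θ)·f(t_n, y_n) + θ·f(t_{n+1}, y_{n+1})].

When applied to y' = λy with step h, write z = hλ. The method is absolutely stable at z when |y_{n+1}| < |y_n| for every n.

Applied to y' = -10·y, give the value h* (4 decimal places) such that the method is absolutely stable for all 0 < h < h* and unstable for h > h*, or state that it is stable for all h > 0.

Set f=λy, z=hλ:
  y_{n+1} = y_n + z·[5/8·y_n + 3/8·y_{n+1}] ⇒ (1 − 3/8z)y_{n+1} = (1 + 5/8z)y_n
  so R(z) = (1 + 5/8z)/(1 − 3/8z).

Find x<0 with |R(x)|<1.
x=-0.86: |R|=0.3497
R=−1: 1+5/8x = −1+3/8x ⇒ -1/4x=2 ⇒ x=2/(-1/4)=-8.0000
Confirm numerically:
  x=-6.065: |R|=0.85226 <1
  x=-4.928: |R|=0.73034 <1
  x=-3.815: |R|=0.56956 <1
  x=-8.521: |R|=1.03105 >1
  x=-8.207: |R|=1.01269 >1
  x=-8.147: |R|=1.00906 >1
Stable set (-8.0000, 0).

(-8.0000,0); λ=-10 ⇒ h* = (8)/10 = 0.8000.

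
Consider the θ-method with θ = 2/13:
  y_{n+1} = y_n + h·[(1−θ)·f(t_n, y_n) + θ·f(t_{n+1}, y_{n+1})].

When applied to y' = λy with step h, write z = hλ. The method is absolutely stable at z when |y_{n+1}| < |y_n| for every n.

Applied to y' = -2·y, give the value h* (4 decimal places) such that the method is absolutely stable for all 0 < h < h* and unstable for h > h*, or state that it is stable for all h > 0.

(-2.8889,0); λ=-2 ⇒ h* = (26/9)/2 = 1.4444.

With y'=λy (z=hλ):
  y_{n+1} = y_n + z·[11/13·y_n + 2/13·y_{n+1}] ⇒ (1 − 2/13z)y_{n+1} = (1 + 11/13z)y_n
  R(z) = (1 + 11/13z)/(1 − 2/13z).

Solve |R(x)|<1 on ℝ⁻.
x=-1.02: |R|=0.1184
R=−1: 1+11/13x = −1+2/13x ⇒ -9/13x=2 ⇒ x=2/(-9/13)=-2.8889
Confirm numerically:
  x=-2.605: |R|=0.85969 <1
  x=-2.230: |R|=0.66037 <1
  x=-1.374: |R|=0.13424 <1
  x=-3.456: |R|=1.25633 >1
  x=-3.344: |R|=1.20805 >1
  x=-3.158: |R|=1.12539 >1
Stable set (-2.8889, 0).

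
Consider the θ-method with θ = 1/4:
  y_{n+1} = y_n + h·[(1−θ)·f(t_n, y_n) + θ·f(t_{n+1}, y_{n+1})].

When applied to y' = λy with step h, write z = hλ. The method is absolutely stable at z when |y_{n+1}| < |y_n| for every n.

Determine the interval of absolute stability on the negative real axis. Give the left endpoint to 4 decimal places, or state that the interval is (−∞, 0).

With y'=λy (z=hλ):
  y_{n+1} = y_n + z·[3/4·y_n + 1/4·y_{n+1}] ⇒ (1 − 1/4z)y_{n+1} = (1 + 3/4z)y_n
  R(z) = (1 + 3/4z)/(1 − 1/4z).

Find x<0 with |R(x)|<1.
x=-1.78: |R|=0.2318
R=−1: 1+3/4x = −1+1/4x ⇒ -1/2x=2 ⇒ x=2/(-1/2)=-4.0000
Confirm numerically:
  x=-3.538: |R|=0.87742 <1
  x=-3.503: |R|=0.86752 <1
  x=-3.192: |R|=0.77531 <1
  x=-1.792: |R|=0.23757 <1
  x=-4.320: |R|=1.07692 >1
  x=-4.280: |R|=1.06763 >1
  x=-4.272: |R|=1.06576 >1
So |R|<1 on (-4.0000, 0).

(-4.0000, 0).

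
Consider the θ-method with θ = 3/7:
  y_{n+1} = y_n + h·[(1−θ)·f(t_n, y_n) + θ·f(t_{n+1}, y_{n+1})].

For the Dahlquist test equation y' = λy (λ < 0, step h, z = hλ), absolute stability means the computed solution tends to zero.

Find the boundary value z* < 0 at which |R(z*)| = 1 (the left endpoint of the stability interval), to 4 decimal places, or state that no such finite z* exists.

left endpoint -14.0000.

With y'=λy (z=hλ):
  y_{n+1} = y_n + z·[4/7·y_n + 3/7·y_{n+1}] ⇒ (1 − 3/7z)y_{n+1} = (1 + 4/7z)y_n
  so R(z) = (1 + 4/7z)/(1 − 3/7z).

Boundary: |R(x)|=1, x<0.
x=-1.64: |R|=0.0369
R=−1: 1+4/7x = −1+3/7x ⇒ -1/7x=2 ⇒ x=2/(-1/7)=-14.0000
Confirm numerically:
  x=-10.526: |R|=0.90995 <1
  x=-9.300: |R|=0.86533 <1
  x=-6.720: |R|=0.73196 <1
  x=-6.619: |R|=0.72517 <1
  x=-14.253: |R|=1.00508 >1
  x=-14.061: |R|=1.00124 >1
Stable set (-14.0000, 0).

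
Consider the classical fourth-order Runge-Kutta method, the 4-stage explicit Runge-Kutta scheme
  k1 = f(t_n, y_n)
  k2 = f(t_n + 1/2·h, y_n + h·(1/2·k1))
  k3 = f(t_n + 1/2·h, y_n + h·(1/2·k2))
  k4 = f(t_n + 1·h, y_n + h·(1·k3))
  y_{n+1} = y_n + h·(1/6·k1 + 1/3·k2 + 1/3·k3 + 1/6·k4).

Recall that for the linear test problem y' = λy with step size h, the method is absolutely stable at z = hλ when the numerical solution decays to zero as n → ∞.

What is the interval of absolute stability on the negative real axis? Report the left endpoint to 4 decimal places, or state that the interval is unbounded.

With y'=λy (z=hλ):
  order 4, 4-stage ⇒ R(z)=1+z+z^2/2+z^3/6+z^4/24
  (e.g. R(-1.29)=0.29965, |R|=0.29965)

Solve |R(x)|<1 on ℝ⁻.
x=-1.29: |R|=0.2997
|R(-2.93)|=1.2410 |R(-1.33)|=0.2927 |R(-0.73)|=0.4834
Bisect:
  x_lo=-3.1118 |R|=1.6147  x_hi=-0.2918 |R|=0.7469
  mid=-1.70181 |R|=0.27431 →hi
  mid=-2.40680 |R|=0.56404 →hi
  mid=-2.75930 |R|=0.96151 →hi
  mid=-2.93555 |R|=1.25120 →lo
  mid=-2.84742 |R|=1.09778 →lo
  mid=-2.80336 |R|=1.02758 →lo
  mid=-2.78133 |R|=0.99404 →hi
  ...
  [-2.78546,-2.78529] ⇒ x*=-2.7853
Stable set (-2.7853, 0).

z∈(-2.7853,0).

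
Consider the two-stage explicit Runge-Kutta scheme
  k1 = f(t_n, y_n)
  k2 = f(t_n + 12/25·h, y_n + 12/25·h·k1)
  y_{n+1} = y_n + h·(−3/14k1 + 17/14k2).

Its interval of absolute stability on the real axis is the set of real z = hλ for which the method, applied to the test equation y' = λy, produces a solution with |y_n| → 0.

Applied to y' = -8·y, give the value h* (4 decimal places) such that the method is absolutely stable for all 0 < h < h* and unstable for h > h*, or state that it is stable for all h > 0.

Test eqn y'=λy, z=hλ:
  k1=λy_n ⇒ h·k1=z·y_n;  k2=λ(1+12/25z)y_n ⇒ h·k2=z(1+12/25z)y_n
  y_{n+1}/y_n = 1 − 3/14z + 17/14z(1+12/25z) = 1 + z + 102/175z²
  Hence R(z) = 1 + z + 102/175z².

Boundary: |R(x)|=1, x<0.
x=-1.02: |R|=0.5864
R=1: x+102/175x²=0 ⇒ x=−175/102=-1.7157; min R=1−1/(4·102/175)=0.5711>−1
Confirm numerically:
  x=-1.353: |R|=0.71398 <1
  x=-1.001: |R|=0.58302 <1
  x=-0.905: |R|=0.57237 <1
  x=-0.706: |R|=0.58452 <1
  x=-2.296: |R|=1.77660 >1
  x=-1.891: |R|=1.19323 >1
  x=-1.863: |R|=1.15996 >1
So |R|<1 on (-1.7157, 0).

(-1.7157,0); λ=-8 ⇒ h* = (175/102)/8 = 0.2145.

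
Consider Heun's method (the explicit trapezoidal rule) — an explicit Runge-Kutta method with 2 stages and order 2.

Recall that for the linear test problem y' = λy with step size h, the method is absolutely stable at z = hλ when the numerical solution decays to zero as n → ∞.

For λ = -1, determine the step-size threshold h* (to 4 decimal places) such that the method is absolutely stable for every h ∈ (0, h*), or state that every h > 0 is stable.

Set f=λy, z=hλ:
  order 2, 2-stage ⇒ R(z)=1+z+z^2/2
  (e.g. R(-1.58)=0.66820, |R|=0.66820)

Solve |R(x)|<1 on ℝ⁻.
x=-1.58: |R|=0.6682
|R(-2.16)|=1.1728 |R(-1.35)|=0.5613 |R(-1.11)|=0.5060
Bisect:
  x_lo=-2.3059 |R|=1.3526  x_hi=-0.2878 |R|=0.7536
  mid=-1.29682 |R|=0.54405 →hi
  mid=-1.80133 |R|=0.82107 →hi
  mid=-2.05359 |R|=1.05503 →lo
  mid=-1.92746 |R|=0.93009 →hi
  mid=-1.99053 |R|=0.99057 →hi
  mid=-2.02206 |R|=1.02230 →lo
  mid=-2.00629 |R|=1.00631 →lo
  mid=-1.99841 |R|=0.99841 →hi
  mid=-2.00235 |R|=1.00236 →lo
  ...
  [-2.00001,-1.99989] ⇒ x*=-2.0000
So |R|<1 on (-2.0000, 0).

(-2.0000,0); λ=-1 ⇒ h* = 2.0000.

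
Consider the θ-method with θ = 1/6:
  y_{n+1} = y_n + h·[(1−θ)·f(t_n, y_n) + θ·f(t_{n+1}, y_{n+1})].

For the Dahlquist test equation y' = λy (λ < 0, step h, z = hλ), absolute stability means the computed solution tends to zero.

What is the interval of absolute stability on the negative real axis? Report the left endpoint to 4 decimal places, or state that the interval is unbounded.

z∈(-3.0000,0).

Test eqn y'=λy, z=hλ:
  y_{n+1} = y_n + z·[5/6·y_n + 1/6·y_{n+1}] ⇒ (1 − 1/6z)y_{n+1} = (1 + 5/6z)y_n
  R(z) = (1 + 5/6z)/(1 − 1/6z).

Need |R(x)|<1, x<0.
x=-0.77: |R|=0.3176
R=−1: 1+5/6x = −1+1/6x ⇒ -2/3x=2 ⇒ x=2/(-2/3)=-3.0000
Confirm numerically:
  x=-1.964: |R|=0.47966 <1
  x=-1.807: |R|=0.38875 <1
  x=-1.703: |R|=0.32650 <1
  x=-1.588: |R|=0.25567 <1
  x=-3.368: |R|=1.15713 >1
  x=-3.196: |R|=1.08525 >1
  x=-3.125: |R|=1.05479 >1
Interval (-3.0000, 0).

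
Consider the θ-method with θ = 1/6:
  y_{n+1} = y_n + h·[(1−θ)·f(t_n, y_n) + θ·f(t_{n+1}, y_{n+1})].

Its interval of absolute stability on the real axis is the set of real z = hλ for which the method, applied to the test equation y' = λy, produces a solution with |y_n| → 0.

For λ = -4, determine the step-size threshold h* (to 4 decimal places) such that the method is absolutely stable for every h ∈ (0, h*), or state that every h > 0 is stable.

(-3.0000,0); λ=-4 ⇒ h* = (3)/4 = 0.7500.

On y'=λy, z=hλ:
  y_{n+1} = y_n + z·[5/6·y_n + 1/6·y_{n+1}] ⇒ (1 − 1/6z)y_{n+1} = (1 + 5/6z)y_n
  ⇒ R(z) = (1 + 5/6z)/(1 − 1/6z).

Find x<0 with |R(x)|<1.
x=-1.46: |R|=0.1743
R=−1: 1+5/6x = −1+1/6x ⇒ -2/3x=2 ⇒ x=2/(-2/3)=-3.0000
Confirm numerically:
  x=-2.946: |R|=0.97586 <1
  x=-2.256: |R|=0.63953 <1
  x=-1.875: |R|=0.42857 <1
  x=-3.514: |R|=1.21610 >1
  x=-3.205: |R|=1.08908 >1
So |R|<1 on (-3.0000, 0).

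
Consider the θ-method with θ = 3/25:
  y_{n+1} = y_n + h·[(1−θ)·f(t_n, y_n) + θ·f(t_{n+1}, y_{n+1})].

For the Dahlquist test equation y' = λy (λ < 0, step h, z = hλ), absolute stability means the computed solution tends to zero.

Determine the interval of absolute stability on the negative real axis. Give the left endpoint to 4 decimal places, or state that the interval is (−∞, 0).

On y'=λy, z=hλ:
  y_{n+1} = y_n + z·[22/25·y_n + 3/25·y_{n+1}] ⇒ (1 − 3/25z)y_{n+1} = (1 + 22/25z)y_n
  Hence R(z) = (1 + 22/25z)/(1 − 3/25z).

Boundary: |R(x)|=1, x<0.
x=-0.7: |R|=0.3542
R=−1: 1+22/25x = −1+3/25x ⇒ -19/25x=2 ⇒ x=2/(-19/25)=-2.6316
Confirm numerically:
  x=-2.536: |R|=0.94431 <1
  x=-2.477: |R|=0.90944 <1
  x=-1.689: |R|=0.40436 <1
  x=-3.015: |R|=1.21398 >1
  x=-2.967: |R|=1.18799 >1
  x=-2.677: |R|=1.02613 >1
Stable set (-2.6316, 0).

z∈(-2.6316,0).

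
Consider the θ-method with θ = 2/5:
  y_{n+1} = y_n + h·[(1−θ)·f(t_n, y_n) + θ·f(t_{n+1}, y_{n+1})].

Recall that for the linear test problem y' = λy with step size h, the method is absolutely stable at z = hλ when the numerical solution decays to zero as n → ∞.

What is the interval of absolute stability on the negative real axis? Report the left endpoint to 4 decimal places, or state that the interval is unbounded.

z∈(-10.0000,0).

Set f=λy, z=hλ:
  y_{n+1} = y_n + z·[3/5·y_n + 2/5·y_{n+1}] ⇒ (1 − 2/5z)y_{n+1} = (1 + 3/5z)y_n
  R(z) = (1 + 3/5z)/(1 − 2/5z).

Need |R(x)|<1, x<0.
x=-1.68: |R|=0.0048
R=−1: 1+3/5x = −1+2/5x ⇒ -1/5x=2 ⇒ x=2/(-1/5)=-10.0000
Confirm numerically:
  x=-9.238: |R|=0.96754 <1
  x=-8.038: |R|=0.90691 <1
  x=-6.923: |R|=0.83673 <1
  x=-5.350: |R|=0.70382 <1
  x=-10.432: |R|=1.01670 >1
  x=-10.417: |R|=1.01614 >1
Interval (-10.0000, 0).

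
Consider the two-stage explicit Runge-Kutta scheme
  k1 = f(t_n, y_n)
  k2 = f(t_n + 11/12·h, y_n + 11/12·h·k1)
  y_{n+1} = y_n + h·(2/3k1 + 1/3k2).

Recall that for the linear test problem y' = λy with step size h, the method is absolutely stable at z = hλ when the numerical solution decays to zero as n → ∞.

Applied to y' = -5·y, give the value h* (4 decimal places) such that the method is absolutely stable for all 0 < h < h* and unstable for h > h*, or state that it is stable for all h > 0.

Test eqn y'=λy, z=hλ:
  k1=λy_n ⇒ h·k1=z·y_n;  k2=λ(1+11/12z)y_n ⇒ h·k2=z(1+11/12z)y_n
  y_{n+1}/y_n = 1 + 2/3z + 1/3z(1+11/12z) = 1 + z + 11/36z²
  Hence R(z) = 1 + z + 11/36z².

Boundary: |R(x)|=1, x<0.
x=-0.33: |R|=0.7033
R=1: x+11/36x²=0 ⇒ x=−36/11=-3.2727; min R=1−1/(4·11/36)=0.1818>−1
Confirm numerically:
  x=-2.124: |R|=0.25448 <1
  x=-1.457: |R|=0.19165 <1
  x=-1.404: |R|=0.19832 <1
  x=-1.366: |R|=0.20415 <1
  x=-3.581: |R|=1.33731 >1
  x=-3.565: |R|=1.31837 >1
Interval (-3.2727, 0).

(-3.2727,0); λ=-5 ⇒ h* = (36/11)/5 = 0.6545.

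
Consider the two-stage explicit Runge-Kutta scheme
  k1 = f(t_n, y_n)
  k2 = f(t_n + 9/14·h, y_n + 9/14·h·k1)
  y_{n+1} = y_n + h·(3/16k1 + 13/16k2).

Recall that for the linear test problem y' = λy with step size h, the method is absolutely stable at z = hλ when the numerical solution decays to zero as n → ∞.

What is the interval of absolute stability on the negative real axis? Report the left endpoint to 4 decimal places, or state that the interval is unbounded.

Set f=λy, z=hλ:
  k1=λy_n ⇒ h·k1=z·y_n;  k2=λ(1+9/14z)y_n ⇒ h·k2=z(1+9/14z)y_n
  y_{n+1}/y_n = 1 + 3/16z + 13/16z(1+9/14z) = 1 + z + 117/224z²
  Hence R(z) = 1 + z + 117/224z².

Find x<0 with |R(x)|<1.
x=-1.73: |R|=0.8333
R=1: x+117/224x²=0 ⇒ x=−224/117=-1.9145; min R=1−1/(4·117/224)=0.5214>−1
Confirm numerically:
  x=-1.880: |R|=0.96609 <1
  x=-1.683: |R|=0.79647 <1
  x=-1.577: |R|=0.72198 <1
  x=-0.844: |R|=0.52807 <1
  x=-2.510: |R|=1.78068 >1
  x=-1.954: |R|=1.04028 >1
So |R|<1 on (-1.9145, 0).

z∈(-1.9145,0).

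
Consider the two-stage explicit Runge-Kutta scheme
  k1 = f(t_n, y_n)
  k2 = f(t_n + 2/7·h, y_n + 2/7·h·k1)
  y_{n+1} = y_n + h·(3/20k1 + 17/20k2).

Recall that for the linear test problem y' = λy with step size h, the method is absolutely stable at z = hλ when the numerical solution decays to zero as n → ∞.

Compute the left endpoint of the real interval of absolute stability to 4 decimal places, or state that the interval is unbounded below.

left endpoint -4.1176.

With y'=λy (z=hλ):
  k1=λy_n ⇒ h·k1=z·y_n;  k2=λ(1+2/7z)y_n ⇒ h·k2=z(1+2/7z)y_n
  y_{n+1}/y_n = 1 + 3/20z + 17/20z(1+2/7z) = 1 + z + 17/70z²
  so R(z) = 1 + z + 17/70z².

Solve |R(x)|<1 on ℝ⁻.
x=-1.12: |R|=0.1846
R=1: x+17/70x²=0 ⇒ x=−70/17=-4.1176; min R=1−1/(4·17/70)=-0.0294>−1
Confirm numerically:
  x=-3.296: |R|=0.34231 <1
  x=-2.383: |R|=0.00389 <1
  x=-2.323: |R|=0.01246 <1
  x=-4.413: |R|=1.31654 >1
  x=-4.353: |R|=1.24881 >1
Stable set (-4.1176, 0).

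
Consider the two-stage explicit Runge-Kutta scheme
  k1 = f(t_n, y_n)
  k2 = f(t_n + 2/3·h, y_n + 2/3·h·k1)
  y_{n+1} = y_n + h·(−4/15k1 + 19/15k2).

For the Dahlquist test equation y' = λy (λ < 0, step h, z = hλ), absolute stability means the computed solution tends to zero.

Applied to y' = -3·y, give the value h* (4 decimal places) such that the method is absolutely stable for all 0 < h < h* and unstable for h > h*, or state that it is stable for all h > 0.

(-1.1842,0); λ=-3 ⇒ h* = (45/38)/3 = 0.3947.

With y'=λy (z=hλ):
  k1=λy_n ⇒ h·k1=z·y_n;  k2=λ(1+2/3z)y_n ⇒ h·k2=z(1+2/3z)y_n
  y_{n+1}/y_n = 1 − 4/15z + 19/15z(1+2/3z) = 1 + z + 38/45z²
  Hence R(z) = 1 + z + 38/45z².

Boundary: |R(x)|=1, x<0.
x=-0.75: |R|=0.7250
R=1: x+38/45x²=0 ⇒ x=−45/38=-1.1842; min R=1−1/(4·38/45)=0.7039>−1
Confirm numerically:
  x=-0.810: |R|=0.74404 <1
  x=-0.577: |R|=0.70414 <1
  x=-0.500: |R|=0.71111 <1
  x=-1.661: |R|=1.66876 >1
  x=-1.419: |R|=1.28134 >1
  x=-1.308: |R|=1.13673 >1
So |R|<1 on (-1.1842, 0).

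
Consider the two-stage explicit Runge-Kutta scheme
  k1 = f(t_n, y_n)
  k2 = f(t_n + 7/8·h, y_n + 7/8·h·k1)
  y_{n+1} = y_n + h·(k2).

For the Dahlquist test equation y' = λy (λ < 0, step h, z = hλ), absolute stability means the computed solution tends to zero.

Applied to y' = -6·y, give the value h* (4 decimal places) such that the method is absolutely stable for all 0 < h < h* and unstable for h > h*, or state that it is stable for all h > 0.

(-1.1429,0); λ=-6 ⇒ h* = (8/7)/6 = 0.1905.

With y'=λy (z=hλ):
  k1=λy_n ⇒ h·k1=z·y_n;  k2=λ(1+7/8z)y_n ⇒ h·k2=z(1+7/8z)y_n
  y_{n+1}/y_n = 1 + z(1+7/8z) = 1 + z + 7/8z²
  Hence R(z) = 1 + z + 7/8z².

Need |R(x)|<1, x<0.
x=-0.6: |R|=0.7150
R=1: x+7/8x²=0 ⇒ x=−8/7=-1.1429; min R=1−1/(4·7/8)=0.7143>−1
Confirm numerically:
  x=-0.872: |R|=0.79334 <1
  x=-0.778: |R|=0.75162 <1
  x=-0.609: |R|=0.71552 <1
  x=-0.583: |R|=0.71440 <1
  x=-1.543: |R|=1.54024 >1
  x=-1.426: |R|=1.35329 >1
  x=-1.243: |R|=1.10892 >1
Stable set (-1.1429, 0).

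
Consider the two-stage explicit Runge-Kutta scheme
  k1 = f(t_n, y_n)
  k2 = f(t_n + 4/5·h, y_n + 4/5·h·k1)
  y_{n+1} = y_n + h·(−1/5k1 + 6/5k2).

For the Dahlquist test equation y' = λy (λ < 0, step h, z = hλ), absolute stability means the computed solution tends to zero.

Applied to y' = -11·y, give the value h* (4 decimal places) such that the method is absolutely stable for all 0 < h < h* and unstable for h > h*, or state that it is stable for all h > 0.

(-1.0417,0); λ=-11 ⇒ h* = (25/24)/11 = 0.0947.

With y'=λy (z=hλ):
  k1=λy_n ⇒ h·k1=z·y_n;  k2=λ(1+4/5z)y_n ⇒ h·k2=z(1+4/5z)y_n
  y_{n+1}/y_n = 1 − 1/5z + 6/5z(1+4/5z) = 1 + z + 24/25z²
  ⇒ R(z) = 1 + z + 24/25z².

Need |R(x)|<1, x<0.
x=-1.2: |R|=1.1824
R=1: x+24/25x²=0 ⇒ x=−25/24=-1.0417; min R=1−1/(4·24/25)=0.7396>−1
Confirm numerically:
  x=-0.864: |R|=0.85264 <1
  x=-0.833: |R|=0.83313 <1
  x=-0.727: |R|=0.78039 <1
  x=-1.293: |R|=1.31198 >1
  x=-1.190: |R|=1.16946 >1
So |R|<1 on (-1.0417, 0).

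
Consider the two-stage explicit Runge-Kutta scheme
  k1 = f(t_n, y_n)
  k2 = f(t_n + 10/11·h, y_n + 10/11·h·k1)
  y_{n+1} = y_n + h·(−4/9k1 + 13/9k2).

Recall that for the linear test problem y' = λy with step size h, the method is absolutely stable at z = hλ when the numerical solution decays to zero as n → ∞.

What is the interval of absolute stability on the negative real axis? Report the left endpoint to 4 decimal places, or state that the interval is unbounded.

z∈(-0.7615,0).

On y'=λy, z=hλ:
  k1=λy_n ⇒ h·k1=z·y_n;  k2=λ(1+10/11z)y_n ⇒ h·k2=z(1+10/11z)y_n
  y_{n+1}/y_n = 1 − 4/9z + 13/9z(1+10/11z) = 1 + z + 130/99z²
  Hence R(z) = 1 + z + 130/99z².

Solve |R(x)|<1 on ℝ⁻.
x=-1.52: |R|=2.5139
R=1: x+130/99x²=0 ⇒ x=−99/130=-0.7615; min R=1−1/(4·130/99)=0.8096>−1
Confirm numerically:
  x=-0.703: |R|=0.94596 <1
  x=-0.331: |R|=0.81287 <1
  x=-0.319: |R|=0.81463 <1
  x=-1.228: |R|=1.75218 >1
  x=-1.006: |R|=1.32294 >1
  x=-0.976: |R|=1.27486 >1
So |R|<1 on (-0.7615, 0).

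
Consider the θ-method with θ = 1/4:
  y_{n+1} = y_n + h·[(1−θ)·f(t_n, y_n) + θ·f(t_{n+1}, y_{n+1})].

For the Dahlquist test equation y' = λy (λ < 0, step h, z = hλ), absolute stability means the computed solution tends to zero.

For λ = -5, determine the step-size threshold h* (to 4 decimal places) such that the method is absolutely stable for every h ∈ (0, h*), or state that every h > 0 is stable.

On y'=λy, z=hλ:
  y_{n+1} = y_n + z·[3/4·y_n + 1/4·y_{n+1}] ⇒ (1 − 1/4z)y_{n+1} = (1 + 3/4z)y_n
  R(z) = (1 + 3/4z)/(1 − 1/4z).

Boundary: |R(x)|=1, x<0.
x=-1.36: |R|=0.0149
R=−1: 1+3/4x = −1+1/4x ⇒ -1/2x=2 ⇒ x=2/(-1/2)=-4.0000
Confirm numerically:
  x=-3.290: |R|=0.80521 <1
  x=-1.844: |R|=0.26215 <1
  x=-1.697: |R|=0.19150 <1
  x=-4.208: |R|=1.05068 >1
  x=-4.084: |R|=1.02078 >1
So |R|<1 on (-4.0000, 0).

(-4.0000,0); λ=-5 ⇒ h* = (4)/5 = 0.8000.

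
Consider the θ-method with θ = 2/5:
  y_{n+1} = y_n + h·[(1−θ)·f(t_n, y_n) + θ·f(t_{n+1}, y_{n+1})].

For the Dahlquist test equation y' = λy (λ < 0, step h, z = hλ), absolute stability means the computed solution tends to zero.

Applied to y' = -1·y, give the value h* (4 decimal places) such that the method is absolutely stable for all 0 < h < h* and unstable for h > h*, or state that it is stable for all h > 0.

On y'=λy, z=hλ:
  y_{n+1} = y_n + z·[3/5·y_n + 2/5·y_{n+1}] ⇒ (1 − 2/5z)y_{n+1} = (1 + 3/5z)y_n
  so R(z) = (1 + 3/5z)/(1 − 2/5z).

Need |R(x)|<1, x<0.
x=-0.57: |R|=0.5358
R=−1: 1+3/5x = −1+2/5x ⇒ -1/5x=2 ⇒ x=2/(-1/5)=-10.0000
Confirm numerically:
  x=-9.143: |R|=0.96320 <1
  x=-6.427: |R|=0.79988 <1
  x=-4.717: |R|=0.63399 <1
  x=-4.186: |R|=0.56521 <1
  x=-10.478: |R|=1.01842 >1
  x=-10.299: |R|=1.01168 >1
So |R|<1 on (-10.0000, 0).

(-10.0000,0); λ=-1 ⇒ h* = (10)/1 = 10.0000.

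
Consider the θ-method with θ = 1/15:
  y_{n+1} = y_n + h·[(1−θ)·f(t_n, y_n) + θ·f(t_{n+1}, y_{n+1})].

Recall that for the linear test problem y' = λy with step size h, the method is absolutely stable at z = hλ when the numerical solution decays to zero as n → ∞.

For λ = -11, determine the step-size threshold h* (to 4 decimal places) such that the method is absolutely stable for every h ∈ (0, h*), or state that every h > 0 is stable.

With y'=λy (z=hλ):
  y_{n+1} = y_n + z·[14/15·y_n + 1/15·y_{n+1}] ⇒ (1 − 1/15z)y_{n+1} = (1 + 14/15z)y_n
  so R(z) = (1 + 14/15z)/(1 − 1/15z).

Need |R(x)|<1, x<0.
x=-1.17: |R|=0.0853
R=−1: 1+14/15x = −1+1/15x ⇒ -13/15x=2 ⇒ x=2/(-13/15)=-2.3077
Confirm numerically:
  x=-1.898: |R|=0.68481 <1
  x=-1.781: |R|=0.59198 <1
  x=-1.653: |R|=0.48892 <1
  x=-2.591: |R|=1.20937 >1
  x=-2.543: |R|=1.17437 >1
So |R|<1 on (-2.3077, 0).

(-2.3077,0); λ=-11 ⇒ h* = (30/13)/11 = 0.2098.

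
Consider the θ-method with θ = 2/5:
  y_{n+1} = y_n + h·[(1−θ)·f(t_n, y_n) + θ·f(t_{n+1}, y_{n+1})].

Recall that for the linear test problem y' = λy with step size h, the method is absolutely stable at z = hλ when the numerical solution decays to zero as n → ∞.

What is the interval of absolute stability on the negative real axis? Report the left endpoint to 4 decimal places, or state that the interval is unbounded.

On y'=λy, z=hλ:
  y_{n+1} = y_n + z·[3/5·y_n + 2/5·y_{n+1}] ⇒ (1 − 2/5z)y_{n+1} = (1 + 3/5z)y_n
  R(z) = (1 + 3/5z)/(1 − 2/5z).

Boundary: |R(x)|=1, x<0.
x=-1.7: |R|=0.0119
R=−1: 1+3/5x = −1+2/5x ⇒ -1/5x=2 ⇒ x=2/(-1/5)=-10.0000
Confirm numerically:
  x=-9.487: |R|=0.97860 <1
  x=-8.600: |R|=0.93694 <1
  x=-7.929: |R|=0.90071 <1
  x=-5.568: |R|=0.72533 <1
  x=-10.501: |R|=1.01927 >1
  x=-10.465: |R|=1.01793 >1
  x=-10.266: |R|=1.01042 >1
Stable set (-10.0000, 0).

z∈(-10.0000,0).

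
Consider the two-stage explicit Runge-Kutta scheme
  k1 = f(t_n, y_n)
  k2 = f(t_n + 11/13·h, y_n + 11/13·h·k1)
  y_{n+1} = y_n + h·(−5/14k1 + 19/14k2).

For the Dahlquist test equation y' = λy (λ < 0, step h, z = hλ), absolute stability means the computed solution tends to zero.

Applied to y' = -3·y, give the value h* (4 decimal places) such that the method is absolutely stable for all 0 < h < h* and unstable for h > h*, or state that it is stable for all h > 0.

With y'=λy (z=hλ):
  k1=λy_n ⇒ h·k1=z·y_n;  k2=λ(1+11/13z)y_n ⇒ h·k2=z(1+11/13z)y_n
  y_{n+1}/y_n = 1 − 5/14z + 19/14z(1+11/13z) = 1 + z + 209/182z²
  so R(z) = 1 + z + 209/182z².

Boundary: |R(x)|=1, x<0.
x=-0.81: |R|=0.9434
R=1: x+209/182x²=0 ⇒ x=−182/209=-0.8708; min R=1−1/(4·209/182)=0.7823>−1
Confirm numerically:
  x=-0.621: |R|=0.82185 <1
  x=-0.413: |R|=0.78287 <1
  x=-0.386: |R|=0.78510 <1
  x=-1.076: |R|=1.25353 >1
  x=-0.906: |R|=1.03661 >1
Stable set (-0.8708, 0).

(-0.8708,0); λ=-3 ⇒ h* = (182/209)/3 = 0.2903.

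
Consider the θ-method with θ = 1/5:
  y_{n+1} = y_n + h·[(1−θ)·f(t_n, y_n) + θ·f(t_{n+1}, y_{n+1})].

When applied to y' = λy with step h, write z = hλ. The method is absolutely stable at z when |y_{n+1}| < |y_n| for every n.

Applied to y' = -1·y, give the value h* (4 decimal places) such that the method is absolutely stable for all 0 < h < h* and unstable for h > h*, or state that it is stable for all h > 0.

(-3.3333,0); λ=-1 ⇒ h* = (10/3)/1 = 3.3333.

Test eqn y'=λy, z=hλ:
  y_{n+1} = y_n + z·[4/5·y_n + 1/5·y_{n+1}] ⇒ (1 − 1/5z)y_{n+1} = (1 + 4/5z)y_n
  ⇒ R(z) = (1 + 4/5z)/(1 − 1/5z).

Find x<0 with |R(x)|<1.
x=-0.74: |R|=0.3554
R=−1: 1+4/5x = −1+1/5x ⇒ -3/5x=2 ⇒ x=2/(-3/5)=-3.3333
Confirm numerically:
  x=-3.282: |R|=0.98141 <1
  x=-2.353: |R|=0.60003 <1
  x=-1.427: |R|=0.11016 <1
  x=-1.394: |R|=0.09008 <1
  x=-3.743: |R|=1.14057 >1
  x=-3.572: |R|=1.08353 >1
  x=-3.497: |R|=1.05779 >1
Stable set (-3.3333, 0).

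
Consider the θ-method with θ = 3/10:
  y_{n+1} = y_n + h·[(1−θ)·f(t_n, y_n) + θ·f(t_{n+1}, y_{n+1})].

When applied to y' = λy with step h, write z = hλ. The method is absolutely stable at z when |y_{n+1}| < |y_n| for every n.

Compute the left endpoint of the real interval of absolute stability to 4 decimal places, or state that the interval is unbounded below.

left endpoint -5.0000.

Test eqn y'=λy, z=hλ:
  y_{n+1} = y_n + z·[7/10·y_n + 3/10·y_{n+1}] ⇒ (1 − 3/10z)y_{n+1} = (1 + 7/10z)y_n
  Hence R(z) = (1 + 7/10z)/(1 − 3/10z).

Boundary: |R(x)|=1, x<0.
x=-0.87: |R|=0.3101
R=−1: 1+7/10x = −1+3/10x ⇒ -2/5x=2 ⇒ x=2/(-2/5)=-5.0000
Confirm numerically:
  x=-4.734: |R|=0.95604 <1
  x=-3.997: |R|=0.81756 <1
  x=-2.884: |R|=0.54621 <1
  x=-5.367: |R|=1.05624 >1
  x=-5.303: |R|=1.04678 >1
  x=-5.185: |R|=1.02896 >1
Interval (-5.0000, 0).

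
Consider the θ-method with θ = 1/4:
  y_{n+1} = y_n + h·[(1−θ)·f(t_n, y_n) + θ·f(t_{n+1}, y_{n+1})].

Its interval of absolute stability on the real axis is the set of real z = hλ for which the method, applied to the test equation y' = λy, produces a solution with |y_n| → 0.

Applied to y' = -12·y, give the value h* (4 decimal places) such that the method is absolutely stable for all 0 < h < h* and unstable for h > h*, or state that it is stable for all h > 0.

(-4.0000,0); λ=-12 ⇒ h* = (4)/12 = 0.3333.

With y'=λy (z=hλ):
  y_{n+1} = y_n + z·[3/4·y_n + 1/4·y_{n+1}] ⇒ (1 − 1/4z)y_{n+1} = (1 + 3/4z)y_n
  so R(z) = (1 + 3/4z)/(1 − 1/4z).

Need |R(x)|<1, x<0.
x=-1.46: |R|=0.0696
R=−1: 1+3/4x = −1+1/4x ⇒ -1/2x=2 ⇒ x=2/(-1/2)=-4.0000
Confirm numerically:
  x=-2.946: |R|=0.69652 <1
  x=-1.877: |R|=0.27752 <1
  x=-1.765: |R|=0.22463 <1
  x=-4.361: |R|=1.08635 >1
  x=-4.085: |R|=1.02103 >1
So |R|<1 on (-4.0000, 0).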